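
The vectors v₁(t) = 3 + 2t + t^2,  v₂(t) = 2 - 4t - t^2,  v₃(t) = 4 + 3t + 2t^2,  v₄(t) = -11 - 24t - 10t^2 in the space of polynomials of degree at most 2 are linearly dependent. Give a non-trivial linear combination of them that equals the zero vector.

Pass to coordinate vectors relative to the basis {1, t, t^2}.
Set up α₁v₁ + … + α₄v₄ = 0 and solve the homogeneous system.
The free variable yields coefficients (3, -3, 2, 1) (any nonzero multiple also works).

3v₁ - 3v₂ + 2v₃ + v₄ = 0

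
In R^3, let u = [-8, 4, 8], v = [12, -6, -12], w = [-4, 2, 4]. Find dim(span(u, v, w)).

Apply Gaussian elimination to the matrix whose rows are u, v, w.
Exactly 1 pivot survives; hence the rank is 1.

1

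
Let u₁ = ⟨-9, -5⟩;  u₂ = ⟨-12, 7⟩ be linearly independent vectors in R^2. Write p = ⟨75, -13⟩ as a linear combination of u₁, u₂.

p = -3u₁ - 4u₂

Solve the system with u₁, u₂ as columns and p as the right-hand side.
Row-reducing the augmented matrix gives the unique coefficients (c₁, c₂) = (-3, -4).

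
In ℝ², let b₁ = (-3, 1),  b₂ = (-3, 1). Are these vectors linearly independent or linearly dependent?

Two of the vectors are equal, giving an immediate dependence.

linearly dependent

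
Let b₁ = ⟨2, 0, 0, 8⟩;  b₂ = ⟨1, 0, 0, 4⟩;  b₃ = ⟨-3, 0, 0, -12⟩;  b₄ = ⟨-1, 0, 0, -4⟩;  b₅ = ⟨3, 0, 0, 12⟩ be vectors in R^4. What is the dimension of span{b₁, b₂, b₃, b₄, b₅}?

1

Row-reduce the 5×4 matrix with these as rows.
The echelon form has 1 nonzero row, so the rank is 1.
(With 5 elements in a 4-dimensional space the rank is at most 4.)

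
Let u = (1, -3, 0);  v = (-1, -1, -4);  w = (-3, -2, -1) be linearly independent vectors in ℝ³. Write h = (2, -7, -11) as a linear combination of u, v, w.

h = 2u + 3v - w

Since u, v, w are independent, the coefficients expressing h are uniquely determined by a linear system.
Back-substitution yields (α₁, α₂, α₃) = (2, 3, -1).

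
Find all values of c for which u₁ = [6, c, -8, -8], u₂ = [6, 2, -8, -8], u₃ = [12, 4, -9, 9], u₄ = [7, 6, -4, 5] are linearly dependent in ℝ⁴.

c = 2

The vectors are dependent exactly when the determinant of the matrix with rows u₁, u₂, u₃, u₄ vanishes.
Cofactor expansion gives det = 198*c - 396.
Setting this to zero gives c = 2.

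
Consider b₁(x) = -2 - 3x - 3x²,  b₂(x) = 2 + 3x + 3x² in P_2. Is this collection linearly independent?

Write each element as a coordinate vector in ℝ³ using {1, x, x²}.
Place the vectors as rows of a 2×3 matrix and reduce to echelon form.
The reduction yields 1 nonzero row, so the rank is 1.
Since rank 1 < 2, the set is linearly dependent.

linearly dependent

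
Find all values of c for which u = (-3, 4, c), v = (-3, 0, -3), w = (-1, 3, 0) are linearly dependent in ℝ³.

The set is linearly dependent precisely when det[u; v; w] = 0.
The determinant works out to -9*c - 15.
Solving -9*c - 15 = 0 yields c = -5/3.

c = -5/3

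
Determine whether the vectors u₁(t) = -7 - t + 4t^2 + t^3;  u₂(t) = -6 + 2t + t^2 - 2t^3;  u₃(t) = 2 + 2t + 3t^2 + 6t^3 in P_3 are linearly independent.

linearly independent

Take coordinates with respect to the standard basis {1, t, …, t^3}.
Row-reduce the matrix whose columns are u₁, u₂, u₃.
The reduction yields 3 nonzero rows, so the rank is 3.
Since rank = 3 (the number of vectors), the set is linearly independent.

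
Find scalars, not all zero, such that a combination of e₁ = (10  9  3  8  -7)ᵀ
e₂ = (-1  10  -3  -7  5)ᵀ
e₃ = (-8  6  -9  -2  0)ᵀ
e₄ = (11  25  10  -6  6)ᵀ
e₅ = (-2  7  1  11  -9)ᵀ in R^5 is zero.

3e₂ - 2e₃ - e₄ + e₅ = 0

Set up α₁e₁ + … + α₅e₅ = 0 and solve the homogeneous system.
The free variable yields coefficients (0, 3, -2, -1, 1) (any nonzero multiple also works).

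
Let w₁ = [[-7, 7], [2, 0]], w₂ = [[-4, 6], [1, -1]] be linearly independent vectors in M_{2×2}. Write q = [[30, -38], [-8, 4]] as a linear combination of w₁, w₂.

q = -2w₁ - 4w₂

Take coordinate vectors relative to {E₁₁, E₁₂, E₂₁, E₂₂}.
Set up the augmented matrix [w₁ | w₂ | q] and row-reduce.
The system has the unique solution (a₁, a₂) = (-2, -4).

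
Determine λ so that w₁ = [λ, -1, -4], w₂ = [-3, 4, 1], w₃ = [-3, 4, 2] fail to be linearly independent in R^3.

Dependence holds iff the 3×3 matrix [w₁ w₂ w₃] is singular.
Expanding, det = 4*λ - 3.
Setting this to zero gives λ = 3/4.

λ = 3/4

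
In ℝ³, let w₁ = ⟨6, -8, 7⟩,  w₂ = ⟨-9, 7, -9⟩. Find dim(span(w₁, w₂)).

dim = 2

Apply Gaussian elimination to the matrix whose rows are w₁, w₂.
Reduction leaves 2 leading entries, giving rank 2.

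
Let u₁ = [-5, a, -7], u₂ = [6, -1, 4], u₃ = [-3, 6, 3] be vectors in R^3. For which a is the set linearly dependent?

a = -16/5

Place the vectors as rows of a 3×3 matrix; dependence ⇔ determinant zero.
Cofactor expansion gives det = -30*a - 96.
Setting this to zero gives a = -16/5.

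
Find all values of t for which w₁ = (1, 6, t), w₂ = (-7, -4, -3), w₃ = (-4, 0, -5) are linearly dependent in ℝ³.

The vectors are dependent exactly when the determinant of the matrix with rows w₁, w₂, w₃ vanishes.
The determinant works out to -16*t - 118.
Solving -16*t - 118 = 0 yields t = -59/8.

t = -59/8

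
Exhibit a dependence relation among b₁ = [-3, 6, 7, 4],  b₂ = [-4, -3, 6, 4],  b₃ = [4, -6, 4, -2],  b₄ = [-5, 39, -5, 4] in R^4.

3b₁ - 3b₂ - 2b₃ - b₄ = 0

Write the vectors as columns of a matrix and find a nonzero vector in its null space.
A generator of the null space is (3, -3, -2, -1).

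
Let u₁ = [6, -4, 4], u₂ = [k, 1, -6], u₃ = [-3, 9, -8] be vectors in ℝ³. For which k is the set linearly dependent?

Place the vectors as rows of a 3×3 matrix; dependence ⇔ determinant zero.
Expanding, det = 4*k + 216.
Setting this to zero gives k = -54.

k = -54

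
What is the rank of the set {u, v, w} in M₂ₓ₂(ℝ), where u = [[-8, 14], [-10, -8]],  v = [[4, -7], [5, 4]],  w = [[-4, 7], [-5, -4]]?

1

Pass to coordinate vectors with respect to the basis {E₁₁, E₁₂, E₂₁, E₂₂}.
Form the matrix with u, v, w as columns and reduce.
There is 1 pivot column, so rank = 1.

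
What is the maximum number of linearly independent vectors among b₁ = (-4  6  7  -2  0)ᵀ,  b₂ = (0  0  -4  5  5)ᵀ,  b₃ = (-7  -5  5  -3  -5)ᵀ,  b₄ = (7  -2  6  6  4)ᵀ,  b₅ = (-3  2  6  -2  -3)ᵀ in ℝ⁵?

5

Form the matrix with b₁, b₂, b₃, b₄, b₅ as columns and reduce.
The echelon form has 5 nonzero rows, so the rank is 5.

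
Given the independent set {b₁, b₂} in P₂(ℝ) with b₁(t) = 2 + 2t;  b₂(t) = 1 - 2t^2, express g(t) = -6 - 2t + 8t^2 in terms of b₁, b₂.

g = -b₁ - 4b₂

Work in coordinates with respect to the standard basis {1, t, t^2}.
Write g = a₁b₁ + a₂b₂ and equate components.
The system has the unique solution (a₁, a₂) = (-1, -4).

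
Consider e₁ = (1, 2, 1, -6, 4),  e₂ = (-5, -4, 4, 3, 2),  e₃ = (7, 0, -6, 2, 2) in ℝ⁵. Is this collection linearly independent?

Place the vectors as rows of a 3×5 matrix and reduce to echelon form.
The reduction yields 3 nonzero rows, so the rank is 3.
Since rank = 3 (the number of vectors), the set is linearly independent.

linearly independent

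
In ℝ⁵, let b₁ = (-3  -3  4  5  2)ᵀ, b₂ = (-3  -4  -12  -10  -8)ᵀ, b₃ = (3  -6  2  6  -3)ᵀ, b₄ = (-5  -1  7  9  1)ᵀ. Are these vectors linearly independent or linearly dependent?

Row-reduce the matrix whose columns are b₁, b₂, b₃, b₄.
The reduction yields 4 nonzero rows, so the rank is 4.
Since rank = 4 (the number of vectors), the set is linearly independent.

linearly independent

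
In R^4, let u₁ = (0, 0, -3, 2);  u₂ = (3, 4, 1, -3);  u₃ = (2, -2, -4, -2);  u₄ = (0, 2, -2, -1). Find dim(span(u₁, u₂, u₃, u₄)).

4

Apply Gaussian elimination to the matrix whose rows are u₁, u₂, u₃, u₄.
Exactly 4 pivots survive; hence the rank is 4.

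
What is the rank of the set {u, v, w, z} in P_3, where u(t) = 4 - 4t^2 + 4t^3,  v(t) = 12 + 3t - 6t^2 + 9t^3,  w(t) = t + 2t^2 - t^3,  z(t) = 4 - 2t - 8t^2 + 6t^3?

Represent each element by its coordinate vector in ℝ⁴.
Put the 4×4 matrix [u|v|w|z] into echelon form.
Reduction leaves 2 leading entries, giving rank 2.

rank 2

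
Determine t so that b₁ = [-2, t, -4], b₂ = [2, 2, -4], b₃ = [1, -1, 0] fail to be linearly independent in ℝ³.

The set is linearly dependent precisely when det[b₁; b₂; b₃] = 0.
Expanding, det = 24 - 4*t.
This vanishes exactly when t = 6.

t = 6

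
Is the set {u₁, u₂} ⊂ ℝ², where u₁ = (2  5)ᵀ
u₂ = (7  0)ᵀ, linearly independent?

linearly independent

Row-reduce the matrix whose columns are u₁, u₂.
The reduction yields 2 nonzero rows, so the rank is 2.
Since rank = 2 (the number of vectors), the set is linearly independent.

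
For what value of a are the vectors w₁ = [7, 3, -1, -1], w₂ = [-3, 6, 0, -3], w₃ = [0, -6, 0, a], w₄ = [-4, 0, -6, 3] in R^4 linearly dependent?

Place the vectors as rows of a 4×4 matrix; dependence ⇔ determinant zero.
Expanding, det = 330*a - 990.
This vanishes exactly when a = 3.

a = 3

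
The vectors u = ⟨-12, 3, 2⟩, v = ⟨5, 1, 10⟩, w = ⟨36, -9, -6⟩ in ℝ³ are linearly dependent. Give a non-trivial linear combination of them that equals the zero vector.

3u + w = 0

Solve the homogeneous system with u, v, w as columns by row-reducing the coefficient matrix.
The free variable yields coefficients (3, 0, 1) (any nonzero multiple also works).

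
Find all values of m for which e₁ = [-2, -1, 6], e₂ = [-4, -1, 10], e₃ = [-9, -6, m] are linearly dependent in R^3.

The set is linearly dependent precisely when det[e₁; e₂; e₃] = 0.
Cofactor expansion gives det = 60 - 2*m.
This vanishes exactly when m = 30.

m = 30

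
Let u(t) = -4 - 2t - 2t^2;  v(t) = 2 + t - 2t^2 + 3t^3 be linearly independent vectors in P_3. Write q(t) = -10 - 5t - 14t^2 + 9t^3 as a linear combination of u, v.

Take coordinate vectors relative to {1, t, …, t^3}.
Since u, v are independent, the coefficients expressing q are uniquely determined by a linear system.
Row-reducing the augmented matrix gives the unique coefficients (α₁, α₂) = (4, 3).

q = 4u + 3v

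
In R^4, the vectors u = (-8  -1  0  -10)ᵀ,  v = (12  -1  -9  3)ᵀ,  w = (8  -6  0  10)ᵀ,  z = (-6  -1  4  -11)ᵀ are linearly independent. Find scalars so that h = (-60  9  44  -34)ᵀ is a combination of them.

h = -u - 4v - w + 2z

Set up the augmented matrix [u | v | w | z | h] and row-reduce.
The system has the unique solution (c₁, …, c₄) = (-1, -4, -1, 2).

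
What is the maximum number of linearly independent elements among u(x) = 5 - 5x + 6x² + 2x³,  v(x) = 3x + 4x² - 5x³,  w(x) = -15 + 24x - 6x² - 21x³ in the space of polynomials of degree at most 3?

Represent each element by its coordinate vector in ℝ⁴.
Put the 4×3 matrix [u|v|w] into echelon form.
There are 2 pivot columns, so rank = 2.

2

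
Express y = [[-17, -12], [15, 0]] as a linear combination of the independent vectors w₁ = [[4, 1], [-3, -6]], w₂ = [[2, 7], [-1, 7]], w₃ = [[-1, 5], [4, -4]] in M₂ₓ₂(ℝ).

y = -3w₁ - 2w₂ + w₃

Work in coordinates with respect to the standard basis {E₁₁, E₁₂, E₂₁, E₂₂}.
Set up the augmented matrix [w₁ | w₂ | w₃ | y] and row-reduce.
The system has the unique solution (a₁, a₂, a₃) = (-3, -2, 1).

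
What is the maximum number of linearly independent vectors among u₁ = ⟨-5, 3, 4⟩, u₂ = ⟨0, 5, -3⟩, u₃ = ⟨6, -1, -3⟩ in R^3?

3

Form the matrix with u₁, u₂, u₃ as columns and reduce.
Reduction leaves 3 leading entries, giving rank 3.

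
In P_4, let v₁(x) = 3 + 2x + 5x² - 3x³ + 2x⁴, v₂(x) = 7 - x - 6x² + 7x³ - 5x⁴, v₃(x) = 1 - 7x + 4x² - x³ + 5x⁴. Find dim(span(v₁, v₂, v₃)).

Pass to coordinate vectors with respect to the basis {1, x, …, x⁴}.
Apply Gaussian elimination to the matrix whose rows are v₁, v₂, v₃.
The echelon form has 3 nonzero rows, so the rank is 3.

3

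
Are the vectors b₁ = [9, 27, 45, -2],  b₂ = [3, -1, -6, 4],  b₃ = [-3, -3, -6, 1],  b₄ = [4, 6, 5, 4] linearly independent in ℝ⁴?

linearly dependent

Place the vectors as rows of a 4×4 matrix and reduce to echelon form.
The reduction yields 3 nonzero rows, so the rank is 3.
Since rank 3 < 4, the set is linearly dependent.
Indeed b₁ + 3b₂ + 2b₃ - 3b₄ = 0.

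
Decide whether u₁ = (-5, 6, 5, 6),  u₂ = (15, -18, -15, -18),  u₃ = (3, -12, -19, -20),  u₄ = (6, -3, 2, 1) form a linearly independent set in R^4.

One vector is a scalar multiple of another, so the set is dependent.

linearly dependent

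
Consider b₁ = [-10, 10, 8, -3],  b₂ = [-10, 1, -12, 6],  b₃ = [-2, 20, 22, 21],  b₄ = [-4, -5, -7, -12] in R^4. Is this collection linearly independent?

The matrix [b₁|b₂|b₃|b₄] has determinant 0.
A zero determinant means the columns are linearly dependent.
Indeed b₁ - b₃ - 2b₄ = 0.

linearly dependent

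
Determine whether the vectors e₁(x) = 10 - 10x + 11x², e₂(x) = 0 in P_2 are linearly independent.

Take coordinates with respect to the standard basis {1, x, x²}.
One of the vectors is the zero vector, so the set is linearly dependent.

linearly dependent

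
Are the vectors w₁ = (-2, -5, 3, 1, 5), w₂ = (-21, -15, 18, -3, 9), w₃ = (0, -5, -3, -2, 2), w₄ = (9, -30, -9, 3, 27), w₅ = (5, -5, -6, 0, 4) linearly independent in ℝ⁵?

linearly dependent

Form the 5×5 matrix with these as columns; its determinant is 0.
A zero determinant means the columns are linearly dependent.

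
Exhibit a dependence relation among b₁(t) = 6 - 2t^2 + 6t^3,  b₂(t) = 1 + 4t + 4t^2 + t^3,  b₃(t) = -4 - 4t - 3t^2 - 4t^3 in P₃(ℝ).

b₁ + 2b₂ + 2b₃ = 0

Write each element as a vector in ℝ⁴ using {1, t, …, t^3}.
Write the vectors as columns of a matrix and find a nonzero vector in its null space.
The free variable yields coefficients (1, 2, 2) (any nonzero multiple also works).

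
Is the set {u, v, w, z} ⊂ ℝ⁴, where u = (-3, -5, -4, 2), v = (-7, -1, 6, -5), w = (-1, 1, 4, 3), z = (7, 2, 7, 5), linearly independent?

Place the vectors as rows of a 4×4 matrix and reduce to echelon form.
The reduction yields 4 nonzero rows, so the rank is 4.
Since rank = 4 (the number of vectors), the set is linearly independent.

linearly independent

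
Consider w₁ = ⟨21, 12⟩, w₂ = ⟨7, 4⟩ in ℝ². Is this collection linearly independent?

linearly dependent

Place the vectors as rows of a 2×2 matrix and reduce to echelon form.
The reduction yields 1 nonzero row, so the rank is 1.
Since rank 1 < 2, the set is linearly dependent.
Indeed w₁ - 3w₂ = 0.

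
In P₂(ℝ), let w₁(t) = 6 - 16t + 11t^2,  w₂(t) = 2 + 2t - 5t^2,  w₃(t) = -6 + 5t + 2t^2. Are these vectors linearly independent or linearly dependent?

Take coordinates with respect to the standard basis {1, t, t^2}.
Row-reduce the matrix whose columns are w₁, w₂, w₃.
The reduction yields 2 nonzero rows, so the rank is 2.
Since rank 2 < 3, the set is linearly dependent.
Indeed w₁ + 3w₂ + 2w₃ = 0.

linearly dependent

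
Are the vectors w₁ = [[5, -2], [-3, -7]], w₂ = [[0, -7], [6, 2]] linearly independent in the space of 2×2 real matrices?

Write each element as a coordinate vector in ℝ⁴ using {E₁₁, E₁₂, E₂₁, E₂₂}.
Row-reduce the matrix whose columns are w₁, w₂.
The reduction yields 2 nonzero rows, so the rank is 2.
Since rank = 2 (the number of vectors), the set is linearly independent.

linearly independent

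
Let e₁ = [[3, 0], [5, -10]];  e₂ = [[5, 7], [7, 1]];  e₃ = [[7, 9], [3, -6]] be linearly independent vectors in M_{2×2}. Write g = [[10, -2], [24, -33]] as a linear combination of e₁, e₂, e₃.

Work in coordinates with respect to the standard basis {E₁₁, E₁₂, E₂₁, E₂₂}.
Write g = c₁e₁ + … + c₃e₃ and equate components.
The system has the unique solution (c₁, c₂, c₃) = (4, 1, -1).

g = 4e₁ + e₂ - e₃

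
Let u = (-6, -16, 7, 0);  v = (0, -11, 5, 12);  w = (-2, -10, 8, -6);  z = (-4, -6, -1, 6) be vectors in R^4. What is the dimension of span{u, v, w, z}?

Apply Gaussian elimination to the matrix whose rows are u, v, w, z.
Exactly 3 pivots survive; hence the rank is 3.

dim = 3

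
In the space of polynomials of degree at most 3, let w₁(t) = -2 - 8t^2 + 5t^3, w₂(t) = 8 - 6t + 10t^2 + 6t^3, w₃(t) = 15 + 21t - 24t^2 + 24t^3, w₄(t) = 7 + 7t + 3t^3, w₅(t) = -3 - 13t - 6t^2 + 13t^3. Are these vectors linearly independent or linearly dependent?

Write each element as a coordinate vector in ℝ⁴ using {1, t, …, t^3}.
There are 5 vectors in a 4-dimensional space, so they cannot be linearly independent.

linearly dependent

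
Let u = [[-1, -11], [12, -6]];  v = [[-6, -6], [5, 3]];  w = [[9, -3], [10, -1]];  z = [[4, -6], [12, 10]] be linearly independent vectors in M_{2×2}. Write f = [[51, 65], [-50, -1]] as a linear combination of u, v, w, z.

Identify each element with its coordinate vector in ℝ⁴ via {E₁₁, E₁₂, E₂₁, E₂₂}.
Solve the system with u, v, w, z as columns and f as the right-hand side.
The system has the unique solution (c₁, …, c₄) = (-4, -4, 3, -1).

f = -4u - 4v + 3w - z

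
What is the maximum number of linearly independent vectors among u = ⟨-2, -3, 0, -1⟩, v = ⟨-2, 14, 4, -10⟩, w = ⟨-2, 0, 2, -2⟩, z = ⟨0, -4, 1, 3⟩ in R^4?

3

Row-reduce the 4×4 matrix with these as rows.
Exactly 3 pivots survive; hence the rank is 3.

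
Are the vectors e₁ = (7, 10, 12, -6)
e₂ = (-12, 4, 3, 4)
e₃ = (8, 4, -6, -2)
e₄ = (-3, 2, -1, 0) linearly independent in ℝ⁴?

linearly independent

The matrix [e₁|e₂|e₃|e₄] has determinant 2312.
A nonzero determinant means the columns are linearly independent.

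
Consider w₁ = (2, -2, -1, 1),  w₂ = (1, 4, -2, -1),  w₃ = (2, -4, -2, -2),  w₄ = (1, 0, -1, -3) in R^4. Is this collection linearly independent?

The matrix [w₁|w₂|w₃|w₄] has determinant 44.
A nonzero determinant means the columns are linearly independent.

linearly independent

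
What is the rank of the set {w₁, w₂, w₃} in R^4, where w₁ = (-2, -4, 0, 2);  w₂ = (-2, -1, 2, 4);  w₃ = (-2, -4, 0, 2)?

Row-reduce the 3×4 matrix with these as rows.
There are 2 pivot columns, so rank = 2.

2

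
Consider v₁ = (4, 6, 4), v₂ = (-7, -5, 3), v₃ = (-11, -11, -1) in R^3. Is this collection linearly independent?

Place the vectors as rows of a 3×3 matrix and reduce to echelon form.
The reduction yields 2 nonzero rows, so the rank is 2.
Since rank 2 < 3, the set is linearly dependent.

linearly dependent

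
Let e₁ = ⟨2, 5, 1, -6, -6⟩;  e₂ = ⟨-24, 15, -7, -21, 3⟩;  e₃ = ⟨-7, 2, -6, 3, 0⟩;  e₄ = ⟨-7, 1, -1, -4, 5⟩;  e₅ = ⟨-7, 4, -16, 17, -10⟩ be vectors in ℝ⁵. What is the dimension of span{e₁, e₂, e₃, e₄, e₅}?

Row-reduce the 5×5 matrix with these as rows.
The echelon form has 3 nonzero rows, so the rank is 3.

dim = 3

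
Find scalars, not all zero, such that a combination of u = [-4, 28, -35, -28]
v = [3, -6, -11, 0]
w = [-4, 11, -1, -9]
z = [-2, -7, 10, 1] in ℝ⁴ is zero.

u - 2v - 3w + z = 0

Solve the homogeneous system with u, v, w, z as columns by row-reducing the coefficient matrix.
The free variable yields coefficients (1, -2, -3, 1) (any nonzero multiple also works).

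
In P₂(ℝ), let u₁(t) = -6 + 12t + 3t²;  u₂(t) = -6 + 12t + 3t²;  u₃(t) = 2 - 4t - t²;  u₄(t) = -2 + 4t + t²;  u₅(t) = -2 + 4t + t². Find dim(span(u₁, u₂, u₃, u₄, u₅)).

Pass to coordinate vectors with respect to the basis {1, t, t²}.
Row-reduce the 5×3 matrix with these as rows.
Reduction leaves 1 leading entry, giving rank 1.
(With 5 elements in a 3-dimensional space the rank is at most 3.)

dim = 1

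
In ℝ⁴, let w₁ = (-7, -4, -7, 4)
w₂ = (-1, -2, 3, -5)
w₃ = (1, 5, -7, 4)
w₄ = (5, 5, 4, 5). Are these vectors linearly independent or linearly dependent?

Row-reduce the matrix whose columns are w₁, w₂, w₃, w₄.
The reduction yields 4 nonzero rows, so the rank is 4.
Since rank = 4 (the number of vectors), the set is linearly independent.

linearly independent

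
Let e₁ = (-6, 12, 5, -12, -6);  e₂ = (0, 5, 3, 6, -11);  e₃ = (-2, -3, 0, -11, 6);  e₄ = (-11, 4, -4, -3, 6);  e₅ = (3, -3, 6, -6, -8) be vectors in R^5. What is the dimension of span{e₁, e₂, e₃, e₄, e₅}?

Apply Gaussian elimination to the matrix whose rows are e₁, e₂, e₃, e₄, e₅.
There are 5 pivot columns, so rank = 5.

5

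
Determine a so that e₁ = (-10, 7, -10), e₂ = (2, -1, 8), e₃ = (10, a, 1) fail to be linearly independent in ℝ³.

a = -38/5

The vectors are dependent exactly when the determinant of the matrix with rows e₁, e₂, e₃ vanishes.
The determinant works out to 60*a + 456.
Solving 60*a + 456 = 0 yields a = -38/5.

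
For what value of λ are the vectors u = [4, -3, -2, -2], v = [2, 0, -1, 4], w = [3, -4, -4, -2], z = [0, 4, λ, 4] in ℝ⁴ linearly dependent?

λ = 35/8

Dependence holds iff the 4×4 matrix [u v w z] is singular.
Cofactor expansion gives det = 140 - 32*λ.
This vanishes exactly when λ = 35/8.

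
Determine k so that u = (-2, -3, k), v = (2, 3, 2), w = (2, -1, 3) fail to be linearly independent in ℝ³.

k = -2

Dependence holds iff the 3×3 matrix [u v w] is singular.
Expanding, det = -8*k - 16.
This vanishes exactly when k = -2.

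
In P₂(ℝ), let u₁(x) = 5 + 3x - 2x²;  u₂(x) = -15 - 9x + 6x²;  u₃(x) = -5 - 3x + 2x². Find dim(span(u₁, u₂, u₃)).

dim = 1

Represent each element by its coordinate vector in ℝ³.
Put the 3×3 matrix [u₁|u₂|u₃] into echelon form.
Reduction leaves 1 leading entry, giving rank 1.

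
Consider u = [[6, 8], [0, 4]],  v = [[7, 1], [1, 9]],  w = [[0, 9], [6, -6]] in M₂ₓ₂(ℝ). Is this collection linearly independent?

Take coordinates with respect to the standard basis {E₁₁, E₁₂, E₂₁, E₂₂}.
Row-reduce the matrix whose columns are u, v, w.
The reduction yields 3 nonzero rows, so the rank is 3.
Since rank = 3 (the number of vectors), the set is linearly independent.

linearly independent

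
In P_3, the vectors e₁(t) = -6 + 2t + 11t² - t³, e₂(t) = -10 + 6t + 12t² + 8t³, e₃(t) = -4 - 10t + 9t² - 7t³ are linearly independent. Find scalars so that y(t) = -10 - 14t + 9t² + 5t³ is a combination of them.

y = -3e₁ + 2e₂ + 2e₃

Work in coordinates with respect to the standard basis {1, t, …, t³}.
Since e₁, e₂, e₃ are independent, the coefficients expressing y are uniquely determined by a linear system.
The system has the unique solution (α₁, α₂, α₃) = (-3, 2, 2).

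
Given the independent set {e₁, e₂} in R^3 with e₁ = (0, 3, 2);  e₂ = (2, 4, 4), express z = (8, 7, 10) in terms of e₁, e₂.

Write z = a₁e₁ + a₂e₂ and equate components.
Row-reducing the augmented matrix gives the unique coefficients (a₁, a₂) = (-3, 4).

z = -3e₁ + 4e₂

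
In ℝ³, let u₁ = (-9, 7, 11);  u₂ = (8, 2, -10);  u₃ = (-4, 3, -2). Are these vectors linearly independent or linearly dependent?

The matrix [u₁|u₂|u₃] has determinant 510.
A nonzero determinant means the columns are linearly independent.

linearly independent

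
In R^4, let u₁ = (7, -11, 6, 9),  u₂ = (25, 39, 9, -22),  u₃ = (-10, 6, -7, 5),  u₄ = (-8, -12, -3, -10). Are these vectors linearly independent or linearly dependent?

linearly dependent

Row-reduce the matrix whose columns are u₁, u₂, u₃, u₄.
The reduction yields 3 nonzero rows, so the rank is 3.
Since rank 3 < 4, the set is linearly dependent.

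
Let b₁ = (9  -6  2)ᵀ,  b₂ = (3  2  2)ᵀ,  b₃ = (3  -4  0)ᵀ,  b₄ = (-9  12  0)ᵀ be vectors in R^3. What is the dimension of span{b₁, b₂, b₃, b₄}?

Apply Gaussian elimination to the matrix whose rows are b₁, b₂, b₃, b₄.
The echelon form has 2 nonzero rows, so the rank is 2.
(With 4 elements in a 3-dimensional space the rank is at most 3.)

dim = 2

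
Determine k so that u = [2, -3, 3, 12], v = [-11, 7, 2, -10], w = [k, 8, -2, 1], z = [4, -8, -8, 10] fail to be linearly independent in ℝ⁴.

k = -36

The set is linearly dependent precisely when det[u; v; w; z] = 0.
Cofactor expansion gives det = -270*k - 9720.
This vanishes exactly when k = -36.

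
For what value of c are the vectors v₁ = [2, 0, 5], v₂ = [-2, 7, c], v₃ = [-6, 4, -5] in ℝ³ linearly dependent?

Place the vectors as rows of a 3×3 matrix; dependence ⇔ determinant zero.
Cofactor expansion gives det = 100 - 8*c.
Setting this to zero gives c = 25/2.

c = 25/2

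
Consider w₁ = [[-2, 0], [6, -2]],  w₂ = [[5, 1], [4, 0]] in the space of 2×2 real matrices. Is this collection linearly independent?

Take coordinates with respect to the standard basis {E₁₁, E₁₂, E₂₁, E₂₂}.
Row-reduce the matrix whose columns are w₁, w₂.
The reduction yields 2 nonzero rows, so the rank is 2.
Since rank = 2 (the number of vectors), the set is linearly independent.

linearly independent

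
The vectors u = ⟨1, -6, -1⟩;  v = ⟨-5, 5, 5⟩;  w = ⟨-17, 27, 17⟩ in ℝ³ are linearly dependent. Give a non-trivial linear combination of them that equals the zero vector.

Write the vectors as columns of a matrix and find a nonzero vector in its null space.
A generator of the null space is (2, -3, 1).

2u - 3v + w = 0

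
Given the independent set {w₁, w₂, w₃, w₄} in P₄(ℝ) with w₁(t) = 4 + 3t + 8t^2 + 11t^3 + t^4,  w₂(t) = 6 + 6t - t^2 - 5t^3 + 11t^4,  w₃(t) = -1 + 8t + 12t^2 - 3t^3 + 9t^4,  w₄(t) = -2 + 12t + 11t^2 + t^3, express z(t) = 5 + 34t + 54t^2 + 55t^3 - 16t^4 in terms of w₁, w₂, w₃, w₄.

Identify each element with its coordinate vector in ℝ⁵ via {1, t, …, t^4}.
Since w₁, w₂, w₃, w₄ are independent, the coefficients expressing z are uniquely determined by a linear system.
The system has the unique solution (α₁, …, α₄) = (4, -1, -1, 3).

z = 4w₁ - w₂ - w₃ + 3w₄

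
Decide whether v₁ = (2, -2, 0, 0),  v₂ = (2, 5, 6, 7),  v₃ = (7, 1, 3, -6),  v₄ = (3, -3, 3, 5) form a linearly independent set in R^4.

Form the 4×4 matrix with these as columns; its determinant is 318.
A nonzero determinant means the columns are linearly independent.

linearly independent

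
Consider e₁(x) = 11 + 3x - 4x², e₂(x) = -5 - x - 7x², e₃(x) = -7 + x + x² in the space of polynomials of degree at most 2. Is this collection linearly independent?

Take coordinates with respect to the standard basis {1, x, x²}.
Row-reduce the matrix whose columns are e₁, e₂, e₃.
The reduction yields 3 nonzero rows, so the rank is 3.
Since rank = 3 (the number of vectors), the set is linearly independent.

linearly independent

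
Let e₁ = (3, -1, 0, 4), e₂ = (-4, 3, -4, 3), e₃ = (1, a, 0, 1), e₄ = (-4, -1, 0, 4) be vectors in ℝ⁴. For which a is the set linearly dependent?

a = -1/4

The vectors are dependent exactly when the determinant of the matrix with rows e₁, e₂, e₃, e₄ vanishes.
Cofactor expansion gives det = 112*a + 28.
This vanishes exactly when a = -1/4.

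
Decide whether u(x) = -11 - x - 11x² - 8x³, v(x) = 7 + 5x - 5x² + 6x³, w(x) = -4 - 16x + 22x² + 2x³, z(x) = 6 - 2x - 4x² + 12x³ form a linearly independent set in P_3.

Write each element as a coordinate vector in ℝ⁴ using {1, x, …, x³}.
Row-reduce the matrix whose columns are u, v, w, z.
The reduction yields 3 nonzero rows, so the rank is 3.
Since rank 3 < 4, the set is linearly dependent.

linearly dependent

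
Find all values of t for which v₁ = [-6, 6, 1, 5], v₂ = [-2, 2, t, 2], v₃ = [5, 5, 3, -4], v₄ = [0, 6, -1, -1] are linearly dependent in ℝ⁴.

The set is linearly dependent precisely when det[v₁; v₂; v₃; v₄] = 0.
The determinant works out to 88 - 66*t.
Setting this to zero gives t = 4/3.

t = 4/3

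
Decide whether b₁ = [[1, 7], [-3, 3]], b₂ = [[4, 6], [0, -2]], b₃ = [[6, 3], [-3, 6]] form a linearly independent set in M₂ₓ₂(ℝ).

linearly independent

Write each element as a coordinate vector in ℝ⁴ using {E₁₁, E₁₂, E₂₁, E₂₂}.
Place the vectors as rows of a 3×4 matrix and reduce to echelon form.
The reduction yields 3 nonzero rows, so the rank is 3.
Since rank = 3 (the number of vectors), the set is linearly independent.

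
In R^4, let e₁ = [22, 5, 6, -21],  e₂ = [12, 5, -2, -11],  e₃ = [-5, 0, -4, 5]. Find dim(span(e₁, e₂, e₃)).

dim = 2

Form the matrix with e₁, e₂, e₃ as columns and reduce.
There are 2 pivot columns, so rank = 2.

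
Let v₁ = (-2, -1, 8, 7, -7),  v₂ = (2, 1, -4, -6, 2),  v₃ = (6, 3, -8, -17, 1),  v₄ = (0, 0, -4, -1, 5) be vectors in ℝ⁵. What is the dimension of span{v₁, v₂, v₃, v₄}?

2

Form the matrix with v₁, v₂, v₃, v₄ as columns and reduce.
Reduction leaves 2 leading entries, giving rank 2.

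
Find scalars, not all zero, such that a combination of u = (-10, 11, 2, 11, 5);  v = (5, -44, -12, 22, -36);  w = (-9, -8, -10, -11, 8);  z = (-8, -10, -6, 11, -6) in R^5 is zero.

2u + v + w - 3z = 0

Solve the homogeneous system with u, v, w, z as columns by row-reducing the coefficient matrix.
The free variable yields coefficients (2, 1, 1, -3) (any nonzero multiple also works).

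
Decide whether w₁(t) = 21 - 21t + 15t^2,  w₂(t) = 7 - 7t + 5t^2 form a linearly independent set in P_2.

linearly dependent

Write each element as a coordinate vector in ℝ³ using {1, t, t^2}.
Row-reduce the matrix whose columns are w₁, w₂.
The reduction yields 1 nonzero row, so the rank is 1.
Since rank 1 < 2, the set is linearly dependent.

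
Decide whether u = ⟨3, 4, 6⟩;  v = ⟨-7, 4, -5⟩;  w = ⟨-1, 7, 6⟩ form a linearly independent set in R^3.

linearly independent

The matrix [u|v|w] has determinant 95.
A nonzero determinant means the columns are linearly independent.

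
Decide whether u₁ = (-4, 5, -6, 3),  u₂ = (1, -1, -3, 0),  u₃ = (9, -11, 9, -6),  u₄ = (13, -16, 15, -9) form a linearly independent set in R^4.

Form the 4×4 matrix with these as columns; its determinant is 0.
A zero determinant means the columns are linearly dependent.

linearly dependent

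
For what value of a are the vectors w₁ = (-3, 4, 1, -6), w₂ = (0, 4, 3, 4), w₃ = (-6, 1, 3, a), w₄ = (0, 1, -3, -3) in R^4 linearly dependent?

a = -37/3

Place the vectors as rows of a 4×4 matrix; dependence ⇔ determinant zero.
Cofactor expansion gives det = -45*a - 555.
Setting this to zero gives a = -37/3.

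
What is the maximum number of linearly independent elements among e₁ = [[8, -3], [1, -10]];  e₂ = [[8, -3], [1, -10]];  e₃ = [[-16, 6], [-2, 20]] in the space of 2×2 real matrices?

Use coordinates relative to {E₁₁, E₁₂, E₂₁, E₂₂}.
Row-reduce the 3×4 matrix with these as rows.
Reduction leaves 1 leading entry, giving rank 1.

1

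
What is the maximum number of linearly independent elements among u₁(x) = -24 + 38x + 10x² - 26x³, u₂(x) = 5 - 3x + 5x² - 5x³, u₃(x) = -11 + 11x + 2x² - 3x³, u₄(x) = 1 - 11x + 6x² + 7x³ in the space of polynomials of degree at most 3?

3

Pass to coordinate vectors with respect to the basis {1, x, …, x³}.
Apply Gaussian elimination to the matrix whose rows are u₁, u₂, u₃, u₄.
Reduction leaves 3 leading entries, giving rank 3.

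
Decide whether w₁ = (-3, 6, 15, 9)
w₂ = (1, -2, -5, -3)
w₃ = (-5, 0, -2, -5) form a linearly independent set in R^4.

Place the vectors as rows of a 3×4 matrix and reduce to echelon form.
The reduction yields 2 nonzero rows, so the rank is 2.
Since rank 2 < 3, the set is linearly dependent.

linearly dependent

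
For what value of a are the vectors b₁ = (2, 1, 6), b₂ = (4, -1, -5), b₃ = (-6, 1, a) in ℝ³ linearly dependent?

The set is linearly dependent precisely when det[b₁; b₂; b₃] = 0.
The determinant works out to 28 - 6*a.
Setting this to zero gives a = 14/3.

a = 14/3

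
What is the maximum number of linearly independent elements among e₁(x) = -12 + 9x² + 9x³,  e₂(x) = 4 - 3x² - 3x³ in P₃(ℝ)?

1

Use coordinates relative to {1, x, …, x³}.
Put the 4×2 matrix [e₁|e₂] into echelon form.
Reduction leaves 1 leading entry, giving rank 1.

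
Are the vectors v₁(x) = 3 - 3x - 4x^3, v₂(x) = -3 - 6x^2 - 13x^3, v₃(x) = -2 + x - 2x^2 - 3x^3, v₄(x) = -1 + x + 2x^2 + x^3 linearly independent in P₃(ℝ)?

linearly dependent

Take coordinates with respect to the standard basis {1, x, …, x^3}.
Form the 4×4 matrix with these as columns; its determinant is 0.
A zero determinant means the columns are linearly dependent.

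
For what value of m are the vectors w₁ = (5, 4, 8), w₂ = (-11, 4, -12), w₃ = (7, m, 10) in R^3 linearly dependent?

m = 20/7

The set is linearly dependent precisely when det[w₁; w₂; w₃] = 0.
Cofactor expansion gives det = 80 - 28*m.
Solving 80 - 28*m = 0 yields m = 20/7.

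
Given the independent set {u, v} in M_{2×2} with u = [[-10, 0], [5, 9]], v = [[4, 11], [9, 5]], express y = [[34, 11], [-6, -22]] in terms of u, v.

y = -3u + v

Identify each element with its coordinate vector in ℝ⁴ via {E₁₁, E₁₂, E₂₁, E₂₂}.
Set up the augmented matrix [u | v | y] and row-reduce.
Row-reducing the augmented matrix gives the unique coefficients (α₁, α₂) = (-3, 1).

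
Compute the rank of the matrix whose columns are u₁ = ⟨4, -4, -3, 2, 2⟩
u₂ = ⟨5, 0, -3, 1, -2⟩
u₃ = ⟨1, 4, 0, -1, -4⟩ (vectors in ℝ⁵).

2

Put the 5×3 matrix [u₁|u₂|u₃] into echelon form.
Reduction leaves 2 leading entries, giving rank 2.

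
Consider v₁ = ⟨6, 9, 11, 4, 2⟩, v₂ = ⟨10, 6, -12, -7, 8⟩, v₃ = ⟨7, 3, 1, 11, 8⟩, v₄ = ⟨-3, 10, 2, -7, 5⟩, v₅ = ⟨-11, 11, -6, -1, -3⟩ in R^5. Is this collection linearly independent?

The matrix [v₁|v₂|v₃|v₄|v₅] has determinant 432929.
A nonzero determinant means the columns are linearly independent.

linearly independent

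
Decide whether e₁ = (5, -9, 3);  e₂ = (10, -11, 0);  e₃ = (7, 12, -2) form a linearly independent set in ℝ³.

linearly independent

Row-reduce the matrix whose columns are e₁, e₂, e₃.
The reduction yields 3 nonzero rows, so the rank is 3.
Since rank = 3 (the number of vectors), the set is linearly independent.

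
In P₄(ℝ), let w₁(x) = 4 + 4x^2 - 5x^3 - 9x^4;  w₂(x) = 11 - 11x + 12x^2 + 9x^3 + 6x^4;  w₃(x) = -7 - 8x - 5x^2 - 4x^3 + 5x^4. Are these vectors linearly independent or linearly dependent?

linearly independent

Write each element as a coordinate vector in ℝ⁵ using {1, x, …, x^4}.
Place the vectors as rows of a 3×5 matrix and reduce to echelon form.
The reduction yields 3 nonzero rows, so the rank is 3.
Since rank = 3 (the number of vectors), the set is linearly independent.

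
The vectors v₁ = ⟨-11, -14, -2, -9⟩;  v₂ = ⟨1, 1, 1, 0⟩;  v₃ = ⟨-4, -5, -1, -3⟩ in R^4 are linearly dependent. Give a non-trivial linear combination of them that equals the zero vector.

Write the vectors as columns of a matrix and find a nonzero vector in its null space.
A generator of the null space is (1, -1, -3).

v₁ - v₂ - 3v₃ = 0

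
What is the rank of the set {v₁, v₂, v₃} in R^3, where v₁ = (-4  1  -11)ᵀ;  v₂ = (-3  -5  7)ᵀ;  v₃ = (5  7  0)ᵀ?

Apply Gaussian elimination to the matrix whose rows are v₁, v₂, v₃.
Reduction leaves 3 leading entries, giving rank 3.

rank 3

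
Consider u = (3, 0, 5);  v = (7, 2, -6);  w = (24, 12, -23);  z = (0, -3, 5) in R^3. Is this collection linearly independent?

linearly dependent

There are 4 vectors in a 3-dimensional space, so they cannot be linearly independent.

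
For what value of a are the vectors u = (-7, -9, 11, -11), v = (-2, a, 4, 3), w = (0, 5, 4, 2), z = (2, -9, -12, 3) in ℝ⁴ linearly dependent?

a = -13/6

Place the vectors as rows of a 4×4 matrix; dependence ⇔ determinant zero.
The determinant works out to -120*a - 260.
This vanishes exactly when a = -13/6.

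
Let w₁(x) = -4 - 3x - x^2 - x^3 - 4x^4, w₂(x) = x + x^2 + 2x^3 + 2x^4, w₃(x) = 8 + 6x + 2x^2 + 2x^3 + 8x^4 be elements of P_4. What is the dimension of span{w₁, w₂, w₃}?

dim = 2

Use coordinates relative to {1, x, …, x^4}.
Row-reduce the 3×5 matrix with these as rows.
Exactly 2 pivots survive; hence the rank is 2.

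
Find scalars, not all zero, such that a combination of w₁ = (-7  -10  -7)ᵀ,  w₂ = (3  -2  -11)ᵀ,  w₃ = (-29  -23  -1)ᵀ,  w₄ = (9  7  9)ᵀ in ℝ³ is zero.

2w₁ - 2w₂ - w₃ - w₄ = 0

Write the vectors as columns of a matrix and find a nonzero vector in its null space.
The free variable yields coefficients (2, -2, -1, -1) (any nonzero multiple also works).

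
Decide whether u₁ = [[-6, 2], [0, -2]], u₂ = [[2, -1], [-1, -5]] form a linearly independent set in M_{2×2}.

Write each element as a coordinate vector in ℝ⁴ using {E₁₁, E₁₂, E₂₁, E₂₂}.
Row-reduce the matrix whose columns are u₁, u₂.
The reduction yields 2 nonzero rows, so the rank is 2.
Since rank = 2 (the number of vectors), the set is linearly independent.

linearly independent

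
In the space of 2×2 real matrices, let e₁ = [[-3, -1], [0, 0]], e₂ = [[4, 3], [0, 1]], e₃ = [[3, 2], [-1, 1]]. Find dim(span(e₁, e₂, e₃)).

Use coordinates relative to {E₁₁, E₁₂, E₂₁, E₂₂}.
Form the matrix with e₁, e₂, e₃ as columns and reduce.
The echelon form has 3 nonzero rows, so the rank is 3.

3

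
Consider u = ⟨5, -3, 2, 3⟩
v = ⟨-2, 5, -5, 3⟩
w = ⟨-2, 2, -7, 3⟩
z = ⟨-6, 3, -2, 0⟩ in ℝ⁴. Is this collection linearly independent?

Form the 4×4 matrix with these as columns; its determinant is -414.
A nonzero determinant means the columns are linearly independent.

linearly independent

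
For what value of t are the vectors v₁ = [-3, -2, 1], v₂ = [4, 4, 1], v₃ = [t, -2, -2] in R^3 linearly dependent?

t = -1

Place the vectors as rows of a 3×3 matrix; dependence ⇔ determinant zero.
The determinant works out to -6*t - 6.
Setting this to zero gives t = -1.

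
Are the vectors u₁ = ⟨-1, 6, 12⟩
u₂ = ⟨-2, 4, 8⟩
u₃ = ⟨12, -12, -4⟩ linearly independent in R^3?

linearly independent

The matrix [u₁|u₂|u₃] has determinant 160.
A nonzero determinant means the columns are linearly independent.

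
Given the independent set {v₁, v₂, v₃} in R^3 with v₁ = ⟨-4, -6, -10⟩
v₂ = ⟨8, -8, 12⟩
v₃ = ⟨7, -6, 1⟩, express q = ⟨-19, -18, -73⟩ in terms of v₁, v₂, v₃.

q = 4v₁ - 3v₂ + 3v₃

Solve the system with v₁, v₂, v₃ as columns and q as the right-hand side.
Row-reducing the augmented matrix gives the unique coefficients (α₁, α₂, α₃) = (4, -3, 3).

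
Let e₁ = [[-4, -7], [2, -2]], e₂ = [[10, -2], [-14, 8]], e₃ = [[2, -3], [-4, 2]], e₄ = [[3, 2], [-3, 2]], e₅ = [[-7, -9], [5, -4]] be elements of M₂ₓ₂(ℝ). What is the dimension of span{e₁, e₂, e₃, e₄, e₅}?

2

Represent each element by its coordinate vector in ℝ⁴.
Row-reduce the 5×4 matrix with these as rows.
There are 2 pivot columns, so rank = 2.
(With 5 elements in a 4-dimensional space the rank is at most 4.)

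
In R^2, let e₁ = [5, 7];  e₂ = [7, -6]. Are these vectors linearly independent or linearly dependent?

linearly independent

Row-reduce the matrix whose columns are e₁, e₂.
The reduction yields 2 nonzero rows, so the rank is 2.
Since rank = 2 (the number of vectors), the set is linearly independent.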